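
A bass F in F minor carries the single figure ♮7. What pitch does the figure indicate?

E

Counting 6 letter steps above F lands on E; in F minor, that letter is Eb.
The ♮7 figure makes it natural, giving E.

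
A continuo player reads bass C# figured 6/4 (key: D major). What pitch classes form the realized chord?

A fourth above C# in this key is F#.
A sixth above C# in this key is A.
Together with the bass C#, this spells F# minor in second inversion.

C#, F#, A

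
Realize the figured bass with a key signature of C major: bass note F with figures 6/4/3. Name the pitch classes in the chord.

F, A, B, D

A third above F in this key is A.
A fourth above F in this key is B.
A sixth above F in this key is D.
Together with the bass F, this spells B half-diminished seventh in second inversion.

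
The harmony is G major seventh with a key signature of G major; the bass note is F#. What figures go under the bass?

4/2

F# is the seventh of G major seventh, so the chord is in third inversion.
A seventh chord in third inversion is figured 6/4/2, conventionally abbreviated 4/2.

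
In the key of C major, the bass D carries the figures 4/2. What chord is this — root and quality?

E minor seventh

The figures 4/2 indicate a seventh chord in third inversion.
In third inversion the root lies a second above the bass: a second above D in C major is E.
The chord tones are D, E, G, B, giving E minor seventh.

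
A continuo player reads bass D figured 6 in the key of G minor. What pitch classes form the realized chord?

The written figures 6 are shorthand for 6/3: the 3 is implied.
A third above D in this key is F.
A sixth above D in this key is Bb.
Together with the bass D, this spells Bb major in first inversion.

D, F, Bb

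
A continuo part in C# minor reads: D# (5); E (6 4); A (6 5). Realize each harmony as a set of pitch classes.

D# (5/3): D#, F#, A.
E (6/4): E, A, C#.
A (6/5/3): A, C#, E, F#.

D#, F#, A | E, A, C# | A, C#, E, F#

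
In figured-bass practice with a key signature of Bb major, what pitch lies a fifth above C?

Counting 4 letter steps above C lands on G; in Bb major, that letter is G.

G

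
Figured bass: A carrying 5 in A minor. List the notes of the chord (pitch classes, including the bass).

A, C, E

The written figures 5 are shorthand for 5/3: the 3 is implied.
A third above A in this key is C.
A fifth above A in this key is E.
Together with the bass A, this spells A minor in root position.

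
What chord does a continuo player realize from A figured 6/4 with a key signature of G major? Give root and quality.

D major

The figures 6/4 indicate a triad in second inversion.
In second inversion the root lies a fourth above the bass: a fourth above A in G major is D.
The chord tones are A, D, F#, giving D major.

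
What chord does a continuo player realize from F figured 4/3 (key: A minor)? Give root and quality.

The figures 4/3 indicate a seventh chord in second inversion.
In second inversion the root lies a fourth above the bass: a fourth above F in A minor is B.
The chord tones are F, A, B, D, giving B half-diminished seventh.

B half-diminished seventh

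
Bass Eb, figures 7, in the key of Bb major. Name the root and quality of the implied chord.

The figures 7 indicate a seventh chord in root position.
In root position the bass is the root, so the root is Eb.
The chord tones are Eb, G, Bb, D, giving Eb major seventh.

Eb major seventh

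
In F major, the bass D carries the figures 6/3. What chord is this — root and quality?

The figures 6/3 indicate a triad in first inversion.
In first inversion the root lies a sixth above the bass: a sixth above D in F major is Bb.
The chord tones are D, F, Bb, giving Bb major.

Bb major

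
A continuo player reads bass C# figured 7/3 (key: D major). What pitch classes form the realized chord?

C#, E, G, B

The written figures 7/3 are shorthand for 7/5/3: the 5 is implied.
A third above C# in this key is E.
A fifth above C# in this key is G.
A seventh above C# in this key is B.
Together with the bass C#, this spells C# half-diminished seventh in root position.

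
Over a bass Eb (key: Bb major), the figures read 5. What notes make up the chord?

Eb, G, Bb

The written figures 5 are shorthand for 5/3: the 3 is implied.
A third above Eb in this key is G.
A fifth above Eb in this key is Bb.
Together with the bass Eb, this spells Eb major in root position.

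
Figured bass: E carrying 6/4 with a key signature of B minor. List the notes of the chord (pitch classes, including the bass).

E, A, C#

A fourth above E in this key is A.
A sixth above E in this key is C#.
Together with the bass E, this spells A major in second inversion.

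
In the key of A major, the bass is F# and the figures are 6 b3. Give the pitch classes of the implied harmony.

A third above F# in this key is A, lowered to Ab by the flat.
A sixth above F# in this key is D.

F#, Ab, D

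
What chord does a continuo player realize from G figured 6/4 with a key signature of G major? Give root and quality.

The figures 6/4 indicate a triad in second inversion.
In second inversion the root lies a fourth above the bass: a fourth above G in G major is C.
The chord tones are G, C, E, giving C major.

C major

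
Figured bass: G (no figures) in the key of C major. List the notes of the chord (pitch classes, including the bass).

G, B, D

An unfigured bass implies 5/3.
A third above G in this key is B.
A fifth above G in this key is D.
Together with the bass G, this spells G major in root position.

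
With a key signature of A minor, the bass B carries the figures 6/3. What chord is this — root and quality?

G major

The figures 6/3 indicate a triad in first inversion.
In first inversion the root lies a sixth above the bass: a sixth above B in A minor is G.
The chord tones are B, D, G, giving G major.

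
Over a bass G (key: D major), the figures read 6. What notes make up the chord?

G, B, E

The written figures 6 are shorthand for 6/3: the 3 is implied.
A third above G in this key is B.
A sixth above G in this key is E.
Together with the bass G, this spells E minor in first inversion.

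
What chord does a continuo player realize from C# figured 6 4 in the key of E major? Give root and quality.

The figures 6 4 indicate a triad in second inversion.
In second inversion the root lies a fourth above the bass: a fourth above C# in E major is F#.
The chord tones are C#, F#, A, giving F# minor.

F# minor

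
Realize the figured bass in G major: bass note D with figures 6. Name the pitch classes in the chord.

The written figures 6 are shorthand for 6/3: the 3 is implied.
A third above D in this key is F#.
A sixth above D in this key is B.
Together with the bass D, this spells B minor in first inversion.

D, F#, B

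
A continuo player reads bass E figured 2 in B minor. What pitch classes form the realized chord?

E, F#, A, C#

The written figures 2 are shorthand for 6/4/2: the 6/4 are implied.
A second above E in this key is F#.
A fourth above E in this key is A.
A sixth above E in this key is C#.
Together with the bass E, this spells F# minor seventh in third inversion.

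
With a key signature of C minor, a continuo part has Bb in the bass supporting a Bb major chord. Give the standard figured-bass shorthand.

Bb is the root of Bb major, so the chord is in root position.
A triad in root position is figured 5/3, conventionally abbreviated (no figures — root-position triad).

no figures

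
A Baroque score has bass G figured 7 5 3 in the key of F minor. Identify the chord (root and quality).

G half-diminished seventh

The figures 7 5 3 indicate a seventh chord in root position.
In root position the bass is the root, so the root is G.
The chord tones are G, Bb, Db, F, giving G half-diminished seventh.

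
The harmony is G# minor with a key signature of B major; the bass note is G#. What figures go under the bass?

G# is the root of G# minor, so the chord is in root position.
A triad in root position is figured 5/3, conventionally abbreviated (no figures — root-position triad).

no figures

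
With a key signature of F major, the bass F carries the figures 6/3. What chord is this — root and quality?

D minor

The figures 6/3 indicate a triad in first inversion.
In first inversion the root lies a sixth above the bass: a sixth above F in F major is D.
The chord tones are F, A, D, giving D minor.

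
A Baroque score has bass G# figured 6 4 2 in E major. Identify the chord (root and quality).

A major seventh

The figures 6 4 2 indicate a seventh chord in third inversion.
In third inversion the root lies a second above the bass: a second above G# in E major is A.
The chord tones are G#, A, C#, E, giving A major seventh.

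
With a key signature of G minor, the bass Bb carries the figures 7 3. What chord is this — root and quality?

Bb major seventh

The figures 7 3 indicate a seventh chord in root position.
In root position the bass is the root, so the root is Bb.
The chord tones are Bb, D, F, A, giving Bb major seventh.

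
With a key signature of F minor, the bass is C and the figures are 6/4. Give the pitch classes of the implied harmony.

A fourth above C in this key is F.
A sixth above C in this key is Ab.
Together with the bass C, this spells F minor in second inversion.

C, F, Ab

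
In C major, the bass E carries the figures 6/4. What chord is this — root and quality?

A minor

The figures 6/4 indicate a triad in second inversion.
In second inversion the root lies a fourth above the bass: a fourth above E in C major is A.
The chord tones are E, A, C, giving A minor.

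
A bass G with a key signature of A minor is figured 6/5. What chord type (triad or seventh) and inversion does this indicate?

seventh chord, first inversion

6/5 is shorthand for 6/5/3.
Intervals of 6/5/3 above the bass form a seventh chord; the bass is the third, so this is first inversion.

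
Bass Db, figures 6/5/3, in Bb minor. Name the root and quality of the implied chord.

Bb minor seventh

The figures 6/5/3 indicate a seventh chord in first inversion.
In first inversion the root lies a sixth above the bass: a sixth above Db in Bb minor is Bb.
The chord tones are Db, F, Ab, Bb, giving Bb minor seventh.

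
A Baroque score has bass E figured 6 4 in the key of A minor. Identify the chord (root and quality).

The figures 6 4 indicate a triad in second inversion.
In second inversion the root lies a fourth above the bass: a fourth above E in A minor is A.
The chord tones are E, A, C, giving A minor.

A minor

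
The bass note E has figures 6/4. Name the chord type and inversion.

Intervals of 6/4 above the bass form a triad; the bass is the fifth, so this is second inversion.

triad, second inversion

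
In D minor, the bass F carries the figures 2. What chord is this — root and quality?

G minor seventh

The figures 2 indicate a seventh chord in third inversion.
In third inversion the root lies a second above the bass: a second above F in D minor is G.
The chord tones are F, G, Bb, D, giving G minor seventh.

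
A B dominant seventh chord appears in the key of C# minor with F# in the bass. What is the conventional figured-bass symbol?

F# is the fifth of B dominant seventh, so the chord is in second inversion.
A seventh chord in second inversion is figured 6/4/3, conventionally abbreviated 4/3.

4/3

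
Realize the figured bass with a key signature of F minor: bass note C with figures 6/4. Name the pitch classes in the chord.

C, F, Ab

A fourth above C in this key is F.
A sixth above C in this key is Ab.
Together with the bass C, this spells F minor in second inversion.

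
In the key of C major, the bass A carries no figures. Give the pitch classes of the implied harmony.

A, C, E

An unfigured bass implies 5/3.
A third above A in this key is C.
A fifth above A in this key is E.
Together with the bass A, this spells A minor in root position.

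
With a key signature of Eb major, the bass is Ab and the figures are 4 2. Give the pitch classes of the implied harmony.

The written figures 4 2 are shorthand for 6/4/2: the 6 is implied.
A second above Ab in this key is Bb.
A fourth above Ab in this key is D.
A sixth above Ab in this key is F.
Together with the bass Ab, this spells Bb dominant seventh in third inversion.

Ab, Bb, D, F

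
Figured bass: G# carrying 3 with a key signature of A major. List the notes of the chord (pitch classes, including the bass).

The written figures 3 are shorthand for 5/3: the 5 is implied.
A third above G# in this key is B.
A fifth above G# in this key is D.
Together with the bass G#, this spells G# diminished in root position.

G#, B, D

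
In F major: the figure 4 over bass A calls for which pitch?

D

Counting 3 letter steps above A lands on D; in F major, that letter is D.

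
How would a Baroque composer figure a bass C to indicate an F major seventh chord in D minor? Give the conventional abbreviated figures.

C is the fifth of F major seventh, so the chord is in second inversion.
A seventh chord in second inversion is figured 6/4/3, conventionally abbreviated 4/3.

4/3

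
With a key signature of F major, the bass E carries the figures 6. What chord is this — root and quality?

The figures 6 indicate a triad in first inversion.
In first inversion the root lies a sixth above the bass: a sixth above E in F major is C.
The chord tones are E, G, C, giving C major.

C major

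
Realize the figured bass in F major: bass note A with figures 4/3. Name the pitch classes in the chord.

A, C, D, F

The written figures 4/3 are shorthand for 6/4/3: the 6 is implied.
A third above A in this key is C.
A fourth above A in this key is D.
A sixth above A in this key is F.
Together with the bass A, this spells D minor seventh in second inversion.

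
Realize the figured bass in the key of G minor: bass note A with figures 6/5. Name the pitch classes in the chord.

The written figures 6/5 are shorthand for 6/5/3: the 3 is implied.
A third above A in this key is C.
A fifth above A in this key is Eb.
A sixth above A in this key is F.
Together with the bass A, this spells F dominant seventh in first inversion.

A, C, Eb, F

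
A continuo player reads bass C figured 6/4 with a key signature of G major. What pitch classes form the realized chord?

A fourth above C in this key is F#.
A sixth above C in this key is A.
Together with the bass C, this spells F# diminished in second inversion.

C, F#, A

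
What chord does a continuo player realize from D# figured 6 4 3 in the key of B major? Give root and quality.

G# minor seventh

The figures 6 4 3 indicate a seventh chord in second inversion.
In second inversion the root lies a fourth above the bass: a fourth above D# in B major is G#.
The chord tones are D#, F#, G#, B, giving G# minor seventh.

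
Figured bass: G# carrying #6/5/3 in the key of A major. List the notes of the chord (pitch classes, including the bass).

G#, B, D, E#

A third above G# in this key is B.
A fifth above G# in this key is D.
A sixth above G# in this key is E, raised to E# by the sharp.
Together with the bass G#, this spells E# diminished seventh in first inversion.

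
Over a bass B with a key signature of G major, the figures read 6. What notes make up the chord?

The written figures 6 are shorthand for 6/3: the 3 is implied.
A third above B in this key is D.
A sixth above B in this key is G.
Together with the bass B, this spells G major in first inversion.

B, D, G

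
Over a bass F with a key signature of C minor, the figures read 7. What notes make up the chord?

The written figures 7 are shorthand for 7/5/3: the 5/3 are implied.
A third above F in this key is Ab.
A fifth above F in this key is C.
A seventh above F in this key is Eb.
Together with the bass F, this spells F minor seventh in root position.

F, Ab, C, Eb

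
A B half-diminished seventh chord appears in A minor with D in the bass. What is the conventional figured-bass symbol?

D is the third of B half-diminished seventh, so the chord is in first inversion.
A seventh chord in first inversion is figured 6/5/3, conventionally abbreviated 6/5.

6/5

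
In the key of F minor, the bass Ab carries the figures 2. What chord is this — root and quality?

Bb minor seventh

The figures 2 indicate a seventh chord in third inversion.
In third inversion the root lies a second above the bass: a second above Ab in F minor is Bb.
The chord tones are Ab, Bb, Db, F, giving Bb minor seventh.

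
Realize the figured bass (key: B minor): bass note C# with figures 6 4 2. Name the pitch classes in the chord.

C#, D, F#, A

A second above C# in this key is D.
A fourth above C# in this key is F#.
A sixth above C# in this key is A.
Together with the bass C#, this spells D major seventh in third inversion.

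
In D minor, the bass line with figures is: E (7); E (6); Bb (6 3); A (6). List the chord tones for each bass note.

E, G, Bb, D | E, G, C | Bb, D, G | A, C, F

E (7/5/3): E, G, Bb, D.
E (6/3): E, G, C.
Bb (6/3): Bb, D, G.
A (6/3): A, C, F.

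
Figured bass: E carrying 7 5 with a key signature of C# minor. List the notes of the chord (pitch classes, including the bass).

The written figures 7 5 are shorthand for 7/5/3: the 3 is implied.
A third above E in this key is G#.
A fifth above E in this key is B.
A seventh above E in this key is D#.
Together with the bass E, this spells E major seventh in root position.

E, G#, B, D#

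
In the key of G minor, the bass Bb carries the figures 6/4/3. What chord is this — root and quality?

Eb major seventh

The figures 6/4/3 indicate a seventh chord in second inversion.
In second inversion the root lies a fourth above the bass: a fourth above Bb in G minor is Eb.
The chord tones are Bb, D, Eb, G, giving Eb major seventh.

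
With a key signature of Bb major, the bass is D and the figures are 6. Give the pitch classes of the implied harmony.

D, F, Bb

The written figures 6 are shorthand for 6/3: the 3 is implied.
A third above D in this key is F.
A sixth above D in this key is Bb.
Together with the bass D, this spells Bb major in first inversion.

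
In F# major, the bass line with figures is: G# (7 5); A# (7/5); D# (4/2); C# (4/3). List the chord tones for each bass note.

G#, B, D#, F# | A#, C#, E#, G# | D#, E#, G#, B | C#, E#, F#, A#

G# (7/5/3): G#, B, D#, F#.
A# (7/5/3): A#, C#, E#, G#.
D# (6/4/2): D#, E#, G#, B.
C# (6/4/3): C#, E#, F#, A#.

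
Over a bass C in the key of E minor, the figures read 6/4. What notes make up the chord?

A fourth above C in this key is F#.
A sixth above C in this key is A.
Together with the bass C, this spells F# diminished in second inversion.

C, F#, A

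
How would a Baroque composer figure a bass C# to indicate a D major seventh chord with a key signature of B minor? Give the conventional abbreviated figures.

C# is the seventh of D major seventh, so the chord is in third inversion.
A seventh chord in third inversion is figured 6/4/2, conventionally abbreviated 4/2.

4/2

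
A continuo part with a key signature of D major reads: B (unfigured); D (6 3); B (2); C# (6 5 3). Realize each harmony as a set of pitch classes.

B, D, F# | D, F#, B | B, C#, E, G | C#, E, G, A

B (5/3): B, D, F#.
D (6/3): D, F#, B.
B (6/4/2): B, C#, E, G.
C# (6/5/3): C#, E, G, A.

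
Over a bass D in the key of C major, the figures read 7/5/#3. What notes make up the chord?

D, F#, A, C

A third above D in this key is F, raised to F# by the sharp.
A fifth above D in this key is A.
A seventh above D in this key is C.
Together with the bass D, this spells D dominant seventh in root position.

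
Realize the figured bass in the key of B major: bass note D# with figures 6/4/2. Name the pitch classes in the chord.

D#, E, G#, B

A second above D# in this key is E.
A fourth above D# in this key is G#.
A sixth above D# in this key is B.
Together with the bass D#, this spells E major seventh in third inversion.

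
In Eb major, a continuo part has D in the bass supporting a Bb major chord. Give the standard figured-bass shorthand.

6

D is the third of Bb major, so the chord is in first inversion.
A triad in first inversion is figured 6/3, conventionally abbreviated 6.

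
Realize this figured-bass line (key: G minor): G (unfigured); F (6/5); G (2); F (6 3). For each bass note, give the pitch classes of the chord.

G, Bb, D | F, A, C, D | G, A, C, Eb | F, A, D

G (5/3): G, Bb, D.
F (6/5/3): F, A, C, D.
G (6/4/2): G, A, C, Eb.
F (6/3): F, A, D.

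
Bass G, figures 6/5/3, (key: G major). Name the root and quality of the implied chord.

E minor seventh

The figures 6/5/3 indicate a seventh chord in first inversion.
In first inversion the root lies a sixth above the bass: a sixth above G in G major is E.
The chord tones are G, B, D, E, giving E minor seventh.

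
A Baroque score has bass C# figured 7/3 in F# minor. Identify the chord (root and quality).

The figures 7/3 indicate a seventh chord in root position.
In root position the bass is the root, so the root is C#.
The chord tones are C#, E, G#, B, giving C# minor seventh.

C# minor seventh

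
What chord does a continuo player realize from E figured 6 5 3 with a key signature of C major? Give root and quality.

C major seventh

The figures 6 5 3 indicate a seventh chord in first inversion.
In first inversion the root lies a sixth above the bass: a sixth above E in C major is C.
The chord tones are E, G, B, C, giving C major seventh.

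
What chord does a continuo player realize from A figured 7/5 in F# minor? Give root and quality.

A major seventh

The figures 7/5 indicate a seventh chord in root position.
In root position the bass is the root, so the root is A.
The chord tones are A, C#, E, G#, giving A major seventh.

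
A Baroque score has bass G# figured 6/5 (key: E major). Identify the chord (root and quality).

The figures 6/5 indicate a seventh chord in first inversion.
In first inversion the root lies a sixth above the bass: a sixth above G# in E major is E.
The chord tones are G#, B, D#, E, giving E major seventh.

E major seventh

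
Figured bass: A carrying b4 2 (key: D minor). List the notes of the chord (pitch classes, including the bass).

The written figures b4 2 are shorthand for 6/4/2: the 6 is implied.
A second above A in this key is Bb.
A fourth above A in this key is D, lowered to Db by the flat.
A sixth above A in this key is F.
Together with the bass A, this spells Bb minor-major seventh in third inversion.

A, Bb, Db, F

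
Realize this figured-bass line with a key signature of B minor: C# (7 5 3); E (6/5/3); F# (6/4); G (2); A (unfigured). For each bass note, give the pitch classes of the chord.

C#, E, G, B | E, G, B, C# | F#, B, D | G, A, C#, E | A, C#, E

C# (7/5/3): C#, E, G, B.
E (6/5/3): E, G, B, C#.
F# (6/4): F#, B, D.
G (6/4/2): G, A, C#, E.
A (5/3): A, C#, E.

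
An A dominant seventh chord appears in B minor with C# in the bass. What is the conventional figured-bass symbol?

C# is the third of A dominant seventh, so the chord is in first inversion.
A seventh chord in first inversion is figured 6/5/3, conventionally abbreviated 6/5.

6/5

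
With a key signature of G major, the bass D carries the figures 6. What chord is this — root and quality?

B minor

The figures 6 indicate a triad in first inversion.
In first inversion the root lies a sixth above the bass: a sixth above D in G major is B.
The chord tones are D, F#, B, giving B minor.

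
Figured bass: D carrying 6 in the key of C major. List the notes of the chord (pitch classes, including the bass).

The written figures 6 are shorthand for 6/3: the 3 is implied.
A third above D in this key is F.
A sixth above D in this key is B.
Together with the bass D, this spells B diminished in first inversion.

D, F, B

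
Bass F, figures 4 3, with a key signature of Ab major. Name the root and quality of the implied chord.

Bb minor seventh

The figures 4 3 indicate a seventh chord in second inversion.
In second inversion the root lies a fourth above the bass: a fourth above F in Ab major is Bb.
The chord tones are F, Ab, Bb, Db, giving Bb minor seventh.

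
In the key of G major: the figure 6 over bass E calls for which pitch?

Counting 5 letter steps above E lands on C; in G major, that letter is C.

C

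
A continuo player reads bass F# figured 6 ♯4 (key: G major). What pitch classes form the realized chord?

A fourth above F# in this key is B, raised to B# by the sharp.
A sixth above F# in this key is D.

F#, B#, D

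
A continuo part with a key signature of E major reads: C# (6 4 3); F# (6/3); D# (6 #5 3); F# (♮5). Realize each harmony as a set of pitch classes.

C# (6/4/3): C#, E, F#, A.
F# (6/3): F#, A, D#.
D# (6/#5/3): D#, F#, A#, B.
F# (♮5/3): F#, A, C.

C#, E, F#, A | F#, A, D# | D#, F#, A#, B | F#, A, C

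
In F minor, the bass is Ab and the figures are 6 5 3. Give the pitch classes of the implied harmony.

Ab, C, Eb, F

A third above Ab in this key is C.
A fifth above Ab in this key is Eb.
A sixth above Ab in this key is F.
Together with the bass Ab, this spells F minor seventh in first inversion.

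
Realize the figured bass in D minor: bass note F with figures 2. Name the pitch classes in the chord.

F, G, Bb, D

The written figures 2 are shorthand for 6/4/2: the 6/4 are implied.
A second above F in this key is G.
A fourth above F in this key is Bb.
A sixth above F in this key is D.
Together with the bass F, this spells G minor seventh in third inversion.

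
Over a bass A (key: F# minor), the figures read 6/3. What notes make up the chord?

A third above A in this key is C#.
A sixth above A in this key is F#.
Together with the bass A, this spells F# minor in first inversion.

A, C#, F#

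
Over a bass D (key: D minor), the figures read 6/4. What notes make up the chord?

D, G, Bb

A fourth above D in this key is G.
A sixth above D in this key is Bb.
Together with the bass D, this spells G minor in second inversion.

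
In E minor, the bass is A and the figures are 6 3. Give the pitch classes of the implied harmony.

A, C, F#

A third above A in this key is C.
A sixth above A in this key is F#.
Together with the bass A, this spells F# diminished in first inversion.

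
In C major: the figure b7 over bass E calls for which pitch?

Db

Counting 6 letter steps above E lands on D; in C major, that letter is D.
The b7 figure lowers it a semitone, giving Db.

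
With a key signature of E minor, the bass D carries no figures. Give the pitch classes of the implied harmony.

D, F#, A

An unfigured bass implies 5/3.
A third above D in this key is F#.
A fifth above D in this key is A.
Together with the bass D, this spells D major in root position.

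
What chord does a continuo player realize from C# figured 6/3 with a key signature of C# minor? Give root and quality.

The figures 6/3 indicate a triad in first inversion.
In first inversion the root lies a sixth above the bass: a sixth above C# in C# minor is A.
The chord tones are C#, E, A, giving A major.

A major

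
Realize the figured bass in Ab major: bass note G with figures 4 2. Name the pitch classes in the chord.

G, Ab, C, Eb

The written figures 4 2 are shorthand for 6/4/2: the 6 is implied.
A second above G in this key is Ab.
A fourth above G in this key is C.
A sixth above G in this key is Eb.
Together with the bass G, this spells Ab major seventh in third inversion.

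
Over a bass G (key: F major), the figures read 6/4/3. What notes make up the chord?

A third above G in this key is Bb.
A fourth above G in this key is C.
A sixth above G in this key is E.
Together with the bass G, this spells C dominant seventh in second inversion.

G, Bb, C, E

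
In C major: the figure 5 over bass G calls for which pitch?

D

Counting 4 letter steps above G lands on D; in C major, that letter is D.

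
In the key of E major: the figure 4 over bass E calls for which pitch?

Counting 3 letter steps above E lands on A; in E major, that letter is A.

A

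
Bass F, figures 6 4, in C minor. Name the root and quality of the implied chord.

Bb major

The figures 6 4 indicate a triad in second inversion.
In second inversion the root lies a fourth above the bass: a fourth above F in C minor is Bb.
The chord tones are F, Bb, D, giving Bb major.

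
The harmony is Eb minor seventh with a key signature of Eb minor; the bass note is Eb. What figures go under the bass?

Eb is the root of Eb minor seventh, so the chord is in root position.
A seventh chord in root position is figured 7/5/3, conventionally abbreviated 7.

7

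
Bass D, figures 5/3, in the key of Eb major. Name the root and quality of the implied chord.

The figures 5/3 indicate a triad in root position.
In root position the bass is the root, so the root is D.
The chord tones are D, F, Ab, giving D diminished.

D diminished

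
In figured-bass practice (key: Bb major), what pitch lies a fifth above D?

Counting 4 letter steps above D lands on A; in Bb major, that letter is A.

A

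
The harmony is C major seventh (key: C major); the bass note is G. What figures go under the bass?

4/3

G is the fifth of C major seventh, so the chord is in second inversion.
A seventh chord in second inversion is figured 6/4/3, conventionally abbreviated 4/3.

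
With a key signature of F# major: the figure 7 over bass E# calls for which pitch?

Counting 6 letter steps above E# lands on D; in F# major, that letter is D#.

D#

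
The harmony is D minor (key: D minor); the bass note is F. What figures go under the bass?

F is the third of D minor, so the chord is in first inversion.
A triad in first inversion is figured 6/3, conventionally abbreviated 6.

6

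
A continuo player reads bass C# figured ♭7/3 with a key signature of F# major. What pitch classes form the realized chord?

The written figures ♭7/3 are shorthand for 7/5/3: the 5 is implied.
A third above C# in this key is E#.
A fifth above C# in this key is G#.
A seventh above C# in this key is B, lowered to Bb by the flat.

C#, E#, G#, Bb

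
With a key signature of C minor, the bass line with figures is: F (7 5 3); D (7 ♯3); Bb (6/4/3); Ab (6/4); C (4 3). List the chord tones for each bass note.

F (7/5/3): F, Ab, C, Eb.
D (7/5/#3): D, F#, Ab, C.
Bb (6/4/3): Bb, D, Eb, G.
Ab (6/4): Ab, D, F.
C (6/4/3): C, Eb, F, Ab.

F, Ab, C, Eb | D, F#, Ab, C | Bb, D, Eb, G | Ab, D, F | C, Eb, F, Ab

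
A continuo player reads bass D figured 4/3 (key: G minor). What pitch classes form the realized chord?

The written figures 4/3 are shorthand for 6/4/3: the 6 is implied.
A third above D in this key is F.
A fourth above D in this key is G.
A sixth above D in this key is Bb.
Together with the bass D, this spells G minor seventh in second inversion.

D, F, G, Bb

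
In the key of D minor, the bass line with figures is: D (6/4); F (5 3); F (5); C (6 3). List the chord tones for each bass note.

D (6/4): D, G, Bb.
F (5/3): F, A, C.
F (5/3): F, A, C.
C (6/3): C, E, A.

D, G, Bb | F, A, C | F, A, C | C, E, A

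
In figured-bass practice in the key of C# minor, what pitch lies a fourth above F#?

Counting 3 letter steps above F# lands on B; in C# minor, that letter is B.

B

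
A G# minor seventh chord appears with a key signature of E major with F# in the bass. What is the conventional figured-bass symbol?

F# is the seventh of G# minor seventh, so the chord is in third inversion.
A seventh chord in third inversion is figured 6/4/2, conventionally abbreviated 4/2.

4/2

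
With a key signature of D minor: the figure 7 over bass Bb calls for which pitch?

A

Counting 6 letter steps above Bb lands on A; in D minor, that letter is A.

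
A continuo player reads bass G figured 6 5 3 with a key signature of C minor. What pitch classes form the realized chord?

A third above G in this key is Bb.
A fifth above G in this key is D.
A sixth above G in this key is Eb.
Together with the bass G, this spells Eb major seventh in first inversion.

G, Bb, D, Eb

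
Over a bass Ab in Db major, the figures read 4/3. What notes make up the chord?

The written figures 4/3 are shorthand for 6/4/3: the 6 is implied.
A third above Ab in this key is C.
A fourth above Ab in this key is Db.
A sixth above Ab in this key is F.
Together with the bass Ab, this spells Db major seventh in second inversion.

Ab, C, Db, F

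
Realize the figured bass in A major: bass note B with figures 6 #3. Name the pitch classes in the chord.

B, D#, G#

A third above B in this key is D, raised to D# by the sharp.
A sixth above B in this key is G#.
Together with the bass B, this spells G# minor in first inversion.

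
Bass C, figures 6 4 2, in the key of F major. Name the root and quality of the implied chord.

The figures 6 4 2 indicate a seventh chord in third inversion.
In third inversion the root lies a second above the bass: a second above C in F major is D.
The chord tones are C, D, F, A, giving D minor seventh.

D minor seventh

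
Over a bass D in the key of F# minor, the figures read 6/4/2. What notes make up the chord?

A second above D in this key is E.
A fourth above D in this key is G#.
A sixth above D in this key is B.
Together with the bass D, this spells E dominant seventh in third inversion.

D, E, G#, B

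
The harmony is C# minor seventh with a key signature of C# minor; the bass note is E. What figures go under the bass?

6/5

E is the third of C# minor seventh, so the chord is in first inversion.
A seventh chord in first inversion is figured 6/5/3, conventionally abbreviated 6/5.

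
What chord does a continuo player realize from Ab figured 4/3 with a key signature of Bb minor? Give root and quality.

The figures 4/3 indicate a seventh chord in second inversion.
In second inversion the root lies a fourth above the bass: a fourth above Ab in Bb minor is Db.
The chord tones are Ab, C, Db, F, giving Db major seventh.

Db major seventh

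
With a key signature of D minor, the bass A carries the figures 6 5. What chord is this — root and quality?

The figures 6 5 indicate a seventh chord in first inversion.
In first inversion the root lies a sixth above the bass: a sixth above A in D minor is F.
The chord tones are A, C, E, F, giving F major seventh.

F major seventh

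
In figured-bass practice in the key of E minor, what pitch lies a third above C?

Counting 2 letter steps above C lands on E; in E minor, that letter is E.

E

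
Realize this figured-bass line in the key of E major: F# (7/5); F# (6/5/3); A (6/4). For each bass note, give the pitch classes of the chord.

F# (7/5/3): F#, A, C#, E.
F# (6/5/3): F#, A, C#, D#.
A (6/4): A, D#, F#.

F#, A, C#, E | F#, A, C#, D# | A, D#, F#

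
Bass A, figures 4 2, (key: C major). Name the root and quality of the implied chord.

The figures 4 2 indicate a seventh chord in third inversion.
In third inversion the root lies a second above the bass: a second above A in C major is B.
The chord tones are A, B, D, F, giving B half-diminished seventh.

B half-diminished seventh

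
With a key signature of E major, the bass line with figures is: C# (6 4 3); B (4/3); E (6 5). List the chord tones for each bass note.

C# (6/4/3): C#, E, F#, A.
B (6/4/3): B, D#, E, G#.
E (6/5/3): E, G#, B, C#.

C#, E, F#, A | B, D#, E, G# | E, G#, B, C#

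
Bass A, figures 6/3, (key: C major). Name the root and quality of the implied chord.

The figures 6/3 indicate a triad in first inversion.
In first inversion the root lies a sixth above the bass: a sixth above A in C major is F.
The chord tones are A, C, F, giving F major.

F major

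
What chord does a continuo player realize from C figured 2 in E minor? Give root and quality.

The figures 2 indicate a seventh chord in third inversion.
In third inversion the root lies a second above the bass: a second above C in E minor is D.
The chord tones are C, D, F#, A, giving D dominant seventh.

D dominant seventh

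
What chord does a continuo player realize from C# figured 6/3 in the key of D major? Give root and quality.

A major

The figures 6/3 indicate a triad in first inversion.
In first inversion the root lies a sixth above the bass: a sixth above C# in D major is A.
The chord tones are C#, E, A, giving A major.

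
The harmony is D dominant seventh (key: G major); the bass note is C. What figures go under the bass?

C is the seventh of D dominant seventh, so the chord is in third inversion.
A seventh chord in third inversion is figured 6/4/2, conventionally abbreviated 4/2.

4/2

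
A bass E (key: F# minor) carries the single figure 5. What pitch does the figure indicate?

B

Counting 4 letter steps above E lands on B; in F# minor, that letter is B.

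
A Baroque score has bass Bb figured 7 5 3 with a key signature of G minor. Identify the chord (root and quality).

The figures 7 5 3 indicate a seventh chord in root position.
In root position the bass is the root, so the root is Bb.
The chord tones are Bb, D, F, A, giving Bb major seventh.

Bb major seventh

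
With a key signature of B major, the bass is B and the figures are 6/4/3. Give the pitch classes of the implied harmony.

B, D#, E, G#

A third above B in this key is D#.
A fourth above B in this key is E.
A sixth above B in this key is G#.
Together with the bass B, this spells E major seventh in second inversion.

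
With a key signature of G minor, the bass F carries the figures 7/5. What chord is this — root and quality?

The figures 7/5 indicate a seventh chord in root position.
In root position the bass is the root, so the root is F.
The chord tones are F, A, C, Eb, giving F dominant seventh.

F dominant seventh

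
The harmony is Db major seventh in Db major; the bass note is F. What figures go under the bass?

6/5

F is the third of Db major seventh, so the chord is in first inversion.
A seventh chord in first inversion is figured 6/5/3, conventionally abbreviated 6/5.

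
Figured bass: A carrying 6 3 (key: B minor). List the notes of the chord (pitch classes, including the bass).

A third above A in this key is C#.
A sixth above A in this key is F#.
Together with the bass A, this spells F# minor in first inversion.

A, C#, F#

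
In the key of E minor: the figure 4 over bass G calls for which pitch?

Counting 3 letter steps above G lands on C; in E minor, that letter is C.

C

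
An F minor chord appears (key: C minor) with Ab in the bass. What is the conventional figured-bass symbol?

Ab is the third of F minor, so the chord is in first inversion.
A triad in first inversion is figured 6/3, conventionally abbreviated 6.

6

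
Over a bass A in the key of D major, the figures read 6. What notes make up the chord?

The written figures 6 are shorthand for 6/3: the 3 is implied.
A third above A in this key is C#.
A sixth above A in this key is F#.
Together with the bass A, this spells F# minor in first inversion.

A, C#, F#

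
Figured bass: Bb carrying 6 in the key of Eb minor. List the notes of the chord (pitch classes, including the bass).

Bb, Db, Gb

The written figures 6 are shorthand for 6/3: the 3 is implied.
A third above Bb in this key is Db.
A sixth above Bb in this key is Gb.
Together with the bass Bb, this spells Gb major in first inversion.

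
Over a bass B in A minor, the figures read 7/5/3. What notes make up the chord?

B, D, F, A

A third above B in this key is D.
A fifth above B in this key is F.
A seventh above B in this key is A.
Together with the bass B, this spells B half-diminished seventh in root position.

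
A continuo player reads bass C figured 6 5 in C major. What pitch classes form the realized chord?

The written figures 6 5 are shorthand for 6/5/3: the 3 is implied.
A third above C in this key is E.
A fifth above C in this key is G.
A sixth above C in this key is A.
Together with the bass C, this spells A minor seventh in first inversion.

C, E, G, A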